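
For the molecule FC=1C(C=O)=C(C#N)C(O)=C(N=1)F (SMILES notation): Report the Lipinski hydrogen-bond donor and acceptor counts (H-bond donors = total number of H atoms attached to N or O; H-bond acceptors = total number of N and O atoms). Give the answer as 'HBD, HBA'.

1, 4

Donors: find every N or O and count the H atoms it carries.
  atom 5 (O): bond orders sum to 2 → 0 H
  atom 8 (N): bond orders sum to 3 → 0 H
  atom 10 (O): bond orders sum to 1 → 1 H
  atom 12 (N): bond orders sum to 3 → 0 H
Lipinski HBD = 1.
Acceptors: N atoms = 2, O atoms = 2 → HBA = 4.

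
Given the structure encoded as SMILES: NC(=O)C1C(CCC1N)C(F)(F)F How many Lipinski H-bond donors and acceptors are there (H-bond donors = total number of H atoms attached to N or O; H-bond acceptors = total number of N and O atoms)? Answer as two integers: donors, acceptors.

4, 3

Donors: find every N or O and count the H atoms it carries.
  atom 1 (N): bond orders sum to 1 → 2 H
  atom 3 (O): bond orders sum to 2 → 0 H
  atom 9 (N): bond orders sum to 1 → 2 H
Lipinski HBD = 4.
Acceptors: N atoms = 2, O atoms = 1 → HBA = 3.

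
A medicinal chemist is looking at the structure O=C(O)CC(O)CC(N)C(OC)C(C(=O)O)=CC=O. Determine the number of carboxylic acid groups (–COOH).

2

The carboxylic acid motif appears at heavy-atom positions 2, 14 in the SMILES.
Other groups present: 1 aldehyde, 1 alkene, 1 ether, 1 hydroxyl, 1 primary amine.
Carboxylic acid count: 2.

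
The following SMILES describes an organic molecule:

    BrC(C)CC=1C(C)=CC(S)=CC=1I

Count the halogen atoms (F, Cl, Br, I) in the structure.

2

Halogen atoms appear at heavy-atom positions 1, 13 (1×Br, 1×I).
Other groups present: 1 thiol.
Halogen count: 2.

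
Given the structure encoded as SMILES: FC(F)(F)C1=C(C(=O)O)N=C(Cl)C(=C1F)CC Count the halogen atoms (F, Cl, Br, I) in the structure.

5

Halogen atoms appear at heavy-atom positions 1, 3, 4, 12, 15 (1×Cl, 4×F).
Other groups present: 1 carboxylic acid.
Halogen count: 5.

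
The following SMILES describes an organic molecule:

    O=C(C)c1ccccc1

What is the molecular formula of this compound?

C8H8O

Walk through each heavy atom and fill implicit hydrogens from standard valence (C 4, N 3, O 2, S 2, halogen 1); for lowercase aromatic atoms, an aromatic c carries 1 H when it has two neighbours and 0 H with three, and aromatic n carries 0 H:
  atom 1: O, bond orders sum to 2 (valence 2) → 0 H
  atom 2: C, bond orders sum to 4 (valence 4) → 0 H
  atom 3: C, bond orders sum to 1 (valence 4) → 3 H
  atom 4: aromatic c, 3 neighbours → 0 H
  atom 5: aromatic c, 2 neighbours → 1 H
  atom 6: aromatic c, 2 neighbours → 1 H
  atom 7: aromatic c, 2 neighbours → 1 H
  atom 8: aromatic c, 2 neighbours → 1 H
  atom 9: aromatic c, 2 neighbours → 1 H
Totals → C:8, H:8, O:1.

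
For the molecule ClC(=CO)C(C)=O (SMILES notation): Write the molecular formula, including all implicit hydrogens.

C4H5ClO2

Walk through each heavy atom and fill implicit hydrogens from standard valence (C 4, N 3, O 2, S 2, halogen 1):
  atom 1: Cl (halogen, monovalent) → 0 H
  atom 2: C, bond orders sum to 4 (valence 4) → 0 H
  atom 3: C, bond orders sum to 3 (valence 4) → 1 H
  atom 4: O, bond orders sum to 1 (valence 2) → 1 H
  atom 5: C, bond orders sum to 4 (valence 4) → 0 H
  atom 6: C, bond orders sum to 1 (valence 4) → 3 H
  atom 7: O, bond orders sum to 2 (valence 2) → 0 H
Totals → C:4, H:5, Cl:1, O:2.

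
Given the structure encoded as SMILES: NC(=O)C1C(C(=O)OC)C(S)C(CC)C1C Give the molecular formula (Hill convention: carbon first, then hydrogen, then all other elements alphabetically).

Walk through each heavy atom and fill implicit hydrogens from standard valence (C 4, N 3, O 2, S 2, halogen 1):
  atom 1: N, bond orders sum to 1 (valence 3) → 2 H
  atom 2: C, bond orders sum to 4 (valence 4) → 0 H
  atom 3: O, bond orders sum to 2 (valence 2) → 0 H
  atom 4: C, bond orders sum to 3 (valence 4) → 1 H
  atom 5: C, bond orders sum to 3 (valence 4) → 1 H
  atom 6: C, bond orders sum to 4 (valence 4) → 0 H
  atom 7: O, bond orders sum to 2 (valence 2) → 0 H
  atom 8: O, bond orders sum to 2 (valence 2) → 0 H
  atom 9: C, bond orders sum to 1 (valence 4) → 3 H
  atom 10: C, bond orders sum to 3 (valence 4) → 1 H
  atom 11: S, bond orders sum to 1 (valence 2) → 1 H
  atom 12: C, bond orders sum to 3 (valence 4) → 1 H
  atom 13: C, bond orders sum to 2 (valence 4) → 2 H
  atom 14: C, bond orders sum to 1 (valence 4) → 3 H
  atom 15: C, bond orders sum to 3 (valence 4) → 1 H
  atom 16: C, bond orders sum to 1 (valence 4) → 3 H
Totals → C:11, H:19, N:1, O:3, S:1.

C11H19NO3S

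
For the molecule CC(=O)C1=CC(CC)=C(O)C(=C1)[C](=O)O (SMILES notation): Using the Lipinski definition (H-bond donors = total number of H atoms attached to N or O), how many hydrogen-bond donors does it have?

2

Donors: find every N or O and count the H atoms it carries.
  atom 3 (O): bond orders sum to 2 → 0 H
  atom 10 (O): bond orders sum to 1 → 1 H
  atom 14 (O): bond orders sum to 2 → 0 H
  atom 15 (O): bond orders sum to 1 → 1 H
Lipinski HBD = 2.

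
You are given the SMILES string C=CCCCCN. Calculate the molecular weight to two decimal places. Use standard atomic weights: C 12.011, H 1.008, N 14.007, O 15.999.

First, the molecular formula is C6H13N (counting implicit H from valence).
  C: 6 × 12.011 = 72.066
  H: 13 × 1.008 = 13.104
  N: 1 × 14.007 = 14.007
Sum: 6×12.011 + 13×1.008 + 1×14.007 = 99.177 → 99.18 g/mol.

99.18 g/mol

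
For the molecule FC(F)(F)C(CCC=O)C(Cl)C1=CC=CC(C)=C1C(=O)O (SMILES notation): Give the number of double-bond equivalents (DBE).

6

Molecular formula: C14H14ClF3O3.
DoU = (2C + 2 + N − H − X) / 2, where X is the halogen count and O/S are ignored.
    = (2·14 + 2 + 0 − 14 − 4) / 2 = 12 / 2 = 6.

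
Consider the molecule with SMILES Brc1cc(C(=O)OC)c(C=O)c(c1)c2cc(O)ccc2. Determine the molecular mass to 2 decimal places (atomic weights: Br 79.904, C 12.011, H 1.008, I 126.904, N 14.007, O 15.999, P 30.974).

First, the molecular formula is C15H11BrO4 (counting implicit H from valence).
  Br: 1 × 79.904 = 79.904
  C: 15 × 12.011 = 180.165
  H: 11 × 1.008 = 11.088
  O: 4 × 15.999 = 63.996
Sum: 1×79.904 + 15×12.011 + 11×1.008 + 4×15.999 = 335.153 → 335.15 g/mol.

335.15 g/mol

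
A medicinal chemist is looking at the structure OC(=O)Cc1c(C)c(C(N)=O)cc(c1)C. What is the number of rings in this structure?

In SMILES, each pair of matching ring-closure digits denotes one ring-closing bond; the number of such bonds equals the number of independent rings.
Ring-closure bonds here: 1.

1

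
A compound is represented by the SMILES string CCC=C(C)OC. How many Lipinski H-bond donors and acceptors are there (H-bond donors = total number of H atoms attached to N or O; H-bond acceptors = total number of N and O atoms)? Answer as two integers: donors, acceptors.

0, 1

Donors: find every N or O and count the H atoms it carries.
  atom 6 (O): bond orders sum to 2 → 0 H
Lipinski HBD = 0.
Acceptors: N atoms = 0, O atoms = 1 → HBA = 1.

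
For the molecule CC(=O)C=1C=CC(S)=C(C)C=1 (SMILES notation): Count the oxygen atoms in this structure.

1

Scan the SMILES for O atoms (remember two-letter symbols like Cl and Br are single atoms).
Oxygen count: 1.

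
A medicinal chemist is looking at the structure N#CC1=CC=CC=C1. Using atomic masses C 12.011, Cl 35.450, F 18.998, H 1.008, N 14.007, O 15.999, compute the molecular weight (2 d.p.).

103.12 g/mol

First, the molecular formula is C7H5N (counting implicit H from valence).
  C: 7 × 12.011 = 84.077
  H: 5 × 1.008 = 5.040
  N: 1 × 14.007 = 14.007
Sum: 7×12.011 + 5×1.008 + 1×14.007 = 103.124 → 103.12 g/mol.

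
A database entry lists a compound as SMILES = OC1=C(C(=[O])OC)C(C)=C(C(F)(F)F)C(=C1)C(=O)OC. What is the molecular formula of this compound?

Walk through each heavy atom and fill implicit hydrogens from standard valence (C 4, N 3, O 2, S 2, halogen 1):
  atom 1: O, bond orders sum to 1 (valence 2) → 1 H
  atom 2: C, bond orders sum to 4 (valence 4) → 0 H
  atom 3: C, bond orders sum to 4 (valence 4) → 0 H
  atom 4: C, bond orders sum to 4 (valence 4) → 0 H
  atom 5: O with explicit H count 0
  atom 6: O, bond orders sum to 2 (valence 2) → 0 H
  atom 7: C, bond orders sum to 1 (valence 4) → 3 H
  atom 8: C, bond orders sum to 4 (valence 4) → 0 H
  atom 9: C, bond orders sum to 1 (valence 4) → 3 H
  atom 10: C, bond orders sum to 4 (valence 4) → 0 H
  atom 11: C, bond orders sum to 4 (valence 4) → 0 H
  atom 12: F (halogen, monovalent) → 0 H
  atom 13: F (halogen, monovalent) → 0 H
  atom 14: F (halogen, monovalent) → 0 H
  atom 15: C, bond orders sum to 4 (valence 4) → 0 H
  atom 16: C, bond orders sum to 3 (valence 4) → 1 H
  atom 17: C, bond orders sum to 4 (valence 4) → 0 H
  atom 18: O, bond orders sum to 2 (valence 2) → 0 H
  atom 19: O, bond orders sum to 2 (valence 2) → 0 H
  atom 20: C, bond orders sum to 1 (valence 4) → 3 H
Totals → C:12, H:11, F:3, O:5.

C12H11F3O5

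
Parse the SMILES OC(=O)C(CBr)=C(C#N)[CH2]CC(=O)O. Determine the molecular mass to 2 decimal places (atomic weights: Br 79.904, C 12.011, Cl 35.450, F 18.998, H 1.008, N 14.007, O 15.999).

First, the molecular formula is C8H8BrNO4 (counting implicit H from valence).
  Br: 1 × 79.904 = 79.904
  C: 8 × 12.011 = 96.088
  H: 8 × 1.008 = 8.064
  N: 1 × 14.007 = 14.007
  O: 4 × 15.999 = 63.996
Sum: 1×79.904 + 8×12.011 + 8×1.008 + 1×14.007 + 4×15.999 = 262.059 → 262.06 g/mol.

262.06 g/mol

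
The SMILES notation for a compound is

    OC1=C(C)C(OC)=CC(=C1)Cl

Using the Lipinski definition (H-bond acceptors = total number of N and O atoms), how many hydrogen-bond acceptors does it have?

2

N atoms: 0; O atoms: 2.
Lipinski HBA = 0 + 2 = 2.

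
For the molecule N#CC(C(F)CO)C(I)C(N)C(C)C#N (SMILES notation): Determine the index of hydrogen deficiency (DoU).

4

Molecular formula: C9H13FIN3O.
DoU = (2C + 2 + N − H − X) / 2, where X is the halogen count and O/S are ignored.
    = (2·9 + 2 + 3 − 13 − 2) / 2 = 8 / 2 = 4.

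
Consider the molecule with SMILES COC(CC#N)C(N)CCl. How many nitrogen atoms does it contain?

Scan the SMILES for N atoms (remember two-letter symbols like Cl and Br are single atoms).
Nitrogen count: 2.

2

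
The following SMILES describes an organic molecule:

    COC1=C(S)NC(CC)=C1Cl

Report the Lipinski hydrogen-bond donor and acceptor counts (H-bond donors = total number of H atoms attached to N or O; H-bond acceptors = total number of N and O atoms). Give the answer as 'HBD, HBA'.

Donors: find every N or O and count the H atoms it carries.
  atom 2 (O): bond orders sum to 2 → 0 H
  atom 6 (N): bond orders sum to 2 → 1 H
Lipinski HBD = 1.
Acceptors: N atoms = 1, O atoms = 1 → HBA = 2.

1, 2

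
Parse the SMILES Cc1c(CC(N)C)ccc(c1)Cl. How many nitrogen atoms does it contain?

Scan the SMILES for N atoms (remember two-letter symbols like Cl and Br are single atoms).
Nitrogen count: 1.

1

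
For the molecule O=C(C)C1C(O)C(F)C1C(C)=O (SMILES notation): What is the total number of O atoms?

3

Scan the SMILES for O atoms (remember two-letter symbols like Cl and Br are single atoms).
Oxygen count: 3.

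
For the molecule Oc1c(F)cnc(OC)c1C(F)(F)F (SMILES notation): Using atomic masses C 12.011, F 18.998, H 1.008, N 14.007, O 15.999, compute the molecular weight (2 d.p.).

First, the molecular formula is C7H5F4NO2 (counting implicit H from valence).
  C: 7 × 12.011 = 84.077
  F: 4 × 18.998 = 75.992
  H: 5 × 1.008 = 5.040
  N: 1 × 14.007 = 14.007
  O: 2 × 15.999 = 31.998
Sum: 7×12.011 + 4×18.998 + 5×1.008 + 1×14.007 + 2×15.999 = 211.114 → 211.11 g/mol.

211.11 g/mol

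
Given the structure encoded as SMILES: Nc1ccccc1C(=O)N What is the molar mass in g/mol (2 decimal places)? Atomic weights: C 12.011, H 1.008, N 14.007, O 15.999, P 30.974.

First, the molecular formula is C7H8N2O (counting implicit H from valence).
  C: 7 × 12.011 = 84.077
  H: 8 × 1.008 = 8.064
  N: 2 × 14.007 = 28.014
  O: 1 × 15.999 = 15.999
Sum: 7×12.011 + 8×1.008 + 2×14.007 + 1×15.999 = 136.154 → 136.15 g/mol.

136.15 g/mol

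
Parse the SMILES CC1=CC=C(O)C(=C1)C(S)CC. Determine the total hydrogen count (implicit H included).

14

Walk through each heavy atom and fill implicit hydrogens from standard valence (C 4, N 3, O 2, S 2, halogen 1):
  atom 1: C, bond orders sum to 1 (valence 4) → 3 H
  atom 2: C, bond orders sum to 4 (valence 4) → 0 H
  atom 3: C, bond orders sum to 3 (valence 4) → 1 H
  atom 4: C, bond orders sum to 3 (valence 4) → 1 H
  atom 5: C, bond orders sum to 4 (valence 4) → 0 H
  atom 6: O, bond orders sum to 1 (valence 2) → 1 H
  atom 7: C, bond orders sum to 4 (valence 4) → 0 H
  atom 8: C, bond orders sum to 3 (valence 4) → 1 H
  atom 9: C, bond orders sum to 3 (valence 4) → 1 H
  atom 10: S, bond orders sum to 1 (valence 2) → 1 H
  atom 11: C, bond orders sum to 2 (valence 4) → 2 H
  atom 12: C, bond orders sum to 1 (valence 4) → 3 H
Total hydrogens: 14.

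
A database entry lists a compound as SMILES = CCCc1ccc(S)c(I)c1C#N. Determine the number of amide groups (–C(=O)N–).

0

Scan the SMILES for the amide motif — none present.
Groups that are present: 1 nitrile, 1 thiol.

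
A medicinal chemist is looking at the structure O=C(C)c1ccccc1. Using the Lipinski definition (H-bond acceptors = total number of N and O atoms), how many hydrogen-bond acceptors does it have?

1

N atoms: 0; O atoms: 1.
Lipinski HBA = 0 + 1 = 1.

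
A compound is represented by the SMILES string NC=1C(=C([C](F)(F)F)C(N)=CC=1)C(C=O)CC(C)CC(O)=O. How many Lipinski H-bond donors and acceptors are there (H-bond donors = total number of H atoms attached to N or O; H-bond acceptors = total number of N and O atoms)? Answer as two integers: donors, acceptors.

Donors: find every N or O and count the H atoms it carries.
  atom 1 (N): bond orders sum to 1 → 2 H
  atom 10 (N): bond orders sum to 1 → 2 H
  atom 15 (O): bond orders sum to 2 → 0 H
  atom 21 (O): bond orders sum to 1 → 1 H
  atom 22 (O): bond orders sum to 2 → 0 H
Lipinski HBD = 5.
Acceptors: N atoms = 2, O atoms = 3 → HBA = 5.

5, 5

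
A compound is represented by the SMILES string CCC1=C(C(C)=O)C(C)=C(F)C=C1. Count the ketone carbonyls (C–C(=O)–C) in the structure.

The ketone motif appears at heavy-atom position 5 in the SMILES.
Ketone count: 1.

1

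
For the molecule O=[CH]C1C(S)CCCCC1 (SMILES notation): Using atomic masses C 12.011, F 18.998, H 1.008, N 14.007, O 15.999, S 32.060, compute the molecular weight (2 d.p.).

158.26 g/mol

First, the molecular formula is C8H14OS (counting implicit H from valence).
  C: 8 × 12.011 = 96.088
  H: 14 × 1.008 = 14.112
  O: 1 × 15.999 = 15.999
  S: 1 × 32.060 = 32.060
Sum: 8×12.011 + 14×1.008 + 1×15.999 + 1×32.060 = 158.259 → 158.26 g/mol.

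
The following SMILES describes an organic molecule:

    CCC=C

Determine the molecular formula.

Walk through each heavy atom and fill implicit hydrogens from standard valence (C 4, N 3, O 2, S 2, halogen 1):
  atom 1: C, bond orders sum to 1 (valence 4) → 3 H
  atom 2: C, bond orders sum to 2 (valence 4) → 2 H
  atom 3: C, bond orders sum to 3 (valence 4) → 1 H
  atom 4: C, bond orders sum to 2 (valence 4) → 2 H
Totals → C:4, H:8.
In Hill order: C4H8.

C4H8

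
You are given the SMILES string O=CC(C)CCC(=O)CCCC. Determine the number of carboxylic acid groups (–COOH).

Scan the SMILES for the carboxylic acid motif — none present.
Groups that are present: 1 aldehyde, 1 ketone.

0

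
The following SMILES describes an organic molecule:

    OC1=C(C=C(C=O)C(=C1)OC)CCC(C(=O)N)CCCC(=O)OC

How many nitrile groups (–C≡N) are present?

0

Scan the SMILES for the nitrile motif — none present.
Groups that are present: 1 aldehyde, 1 amide, 1 ester, 1 ether, 1 hydroxyl.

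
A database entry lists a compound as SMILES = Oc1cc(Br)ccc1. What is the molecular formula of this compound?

Walk through each heavy atom and fill implicit hydrogens from standard valence (C 4, N 3, O 2, S 2, halogen 1); for lowercase aromatic atoms, an aromatic c carries 1 H when it has two neighbours and 0 H with three, and aromatic n carries 0 H:
  atom 1: O, bond orders sum to 1 (valence 2) → 1 H
  atom 2: aromatic c, 3 neighbours → 0 H
  atom 3: aromatic c, 2 neighbours → 1 H
  atom 4: aromatic c, 3 neighbours → 0 H
  atom 5: Br (halogen, monovalent) → 0 H
  atom 6: aromatic c, 2 neighbours → 1 H
  atom 7: aromatic c, 2 neighbours → 1 H
  atom 8: aromatic c, 2 neighbours → 1 H
Totals → C:6, H:5, Br:1, O:1.
In Hill order: C6H5BrO.

C6H5BrO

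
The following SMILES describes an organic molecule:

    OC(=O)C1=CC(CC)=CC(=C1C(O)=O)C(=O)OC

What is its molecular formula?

C12H12O6

Walk through each heavy atom and fill implicit hydrogens from standard valence (C 4, N 3, O 2, S 2, halogen 1):
  atom 1: O, bond orders sum to 1 (valence 2) → 1 H
  atom 2: C, bond orders sum to 4 (valence 4) → 0 H
  atom 3: O, bond orders sum to 2 (valence 2) → 0 H
  atom 4: C, bond orders sum to 4 (valence 4) → 0 H
  atom 5: C, bond orders sum to 3 (valence 4) → 1 H
  atom 6: C, bond orders sum to 4 (valence 4) → 0 H
  atom 7: C, bond orders sum to 2 (valence 4) → 2 H
  atom 8: C, bond orders sum to 1 (valence 4) → 3 H
  atom 9: C, bond orders sum to 3 (valence 4) → 1 H
  atom 10: C, bond orders sum to 4 (valence 4) → 0 H
  atom 11: C, bond orders sum to 4 (valence 4) → 0 H
  atom 12: C, bond orders sum to 4 (valence 4) → 0 H
  atom 13: O, bond orders sum to 1 (valence 2) → 1 H
  atom 14: O, bond orders sum to 2 (valence 2) → 0 H
  atom 15: C, bond orders sum to 4 (valence 4) → 0 H
  atom 16: O, bond orders sum to 2 (valence 2) → 0 H
  atom 17: O, bond orders sum to 2 (valence 2) → 0 H
  atom 18: C, bond orders sum to 1 (valence 4) → 3 H
Totals → C:12, H:12, O:6.
In Hill order: C12H12O6.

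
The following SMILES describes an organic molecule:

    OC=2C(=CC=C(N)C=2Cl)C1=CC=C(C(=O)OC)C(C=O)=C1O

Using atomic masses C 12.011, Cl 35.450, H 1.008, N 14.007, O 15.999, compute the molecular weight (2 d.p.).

321.71 g/mol

First, the molecular formula is C15H12ClNO5 (counting implicit H from valence).
  C: 15 × 12.011 = 180.165
  Cl: 1 × 35.450 = 35.450
  H: 12 × 1.008 = 12.096
  N: 1 × 14.007 = 14.007
  O: 5 × 15.999 = 79.995
Sum: 15×12.011 + 1×35.450 + 12×1.008 + 1×14.007 + 5×15.999 = 321.713 → 321.71 g/mol.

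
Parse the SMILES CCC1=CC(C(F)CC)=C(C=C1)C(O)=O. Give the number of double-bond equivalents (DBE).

5

Molecular formula: C12H15FO2.
DoU = (2C + 2 + N − H − X) / 2, where X is the halogen count and O/S are ignored.
    = (2·12 + 2 + 0 − 15 − 1) / 2 = 10 / 2 = 5.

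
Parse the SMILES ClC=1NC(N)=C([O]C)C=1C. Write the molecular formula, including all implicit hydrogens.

C6H9ClN2O

Walk through each heavy atom and fill implicit hydrogens from standard valence (C 4, N 3, O 2, S 2, halogen 1):
  atom 1: Cl (halogen, monovalent) → 0 H
  atom 2: C, bond orders sum to 4 (valence 4) → 0 H
  atom 3: N, bond orders sum to 2 (valence 3) → 1 H
  atom 4: C, bond orders sum to 4 (valence 4) → 0 H
  atom 5: N, bond orders sum to 1 (valence 3) → 2 H
  atom 6: C, bond orders sum to 4 (valence 4) → 0 H
  atom 7: O with explicit H count 0
  atom 8: C, bond orders sum to 1 (valence 4) → 3 H
  atom 9: C, bond orders sum to 4 (valence 4) → 0 H
  atom 10: C, bond orders sum to 1 (valence 4) → 3 H
Totals → C:6, H:9, Cl:1, N:2, O:1.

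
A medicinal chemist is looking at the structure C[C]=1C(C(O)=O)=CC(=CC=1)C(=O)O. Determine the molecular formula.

Walk through each heavy atom and fill implicit hydrogens from standard valence (C 4, N 3, O 2, S 2, halogen 1):
  atom 1: C, bond orders sum to 1 (valence 4) → 3 H
  atom 2: C with explicit H count 0
  atom 3: C, bond orders sum to 4 (valence 4) → 0 H
  atom 4: C, bond orders sum to 4 (valence 4) → 0 H
  atom 5: O, bond orders sum to 1 (valence 2) → 1 H
  atom 6: O, bond orders sum to 2 (valence 2) → 0 H
  atom 7: C, bond orders sum to 3 (valence 4) → 1 H
  atom 8: C, bond orders sum to 4 (valence 4) → 0 H
  atom 9: C, bond orders sum to 3 (valence 4) → 1 H
  atom 10: C, bond orders sum to 3 (valence 4) → 1 H
  atom 11: C, bond orders sum to 4 (valence 4) → 0 H
  atom 12: O, bond orders sum to 2 (valence 2) → 0 H
  atom 13: O, bond orders sum to 1 (valence 2) → 1 H
Totals → C:9, H:8, O:4.
In Hill order: C9H8O4.

C9H8O4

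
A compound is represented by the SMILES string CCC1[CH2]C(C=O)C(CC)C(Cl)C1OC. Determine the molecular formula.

Walk through each heavy atom and fill implicit hydrogens from standard valence (C 4, N 3, O 2, S 2, halogen 1):
  atom 1: C, bond orders sum to 1 (valence 4) → 3 H
  atom 2: C, bond orders sum to 2 (valence 4) → 2 H
  atom 3: C, bond orders sum to 3 (valence 4) → 1 H
  atom 4: C with explicit H count 2
  atom 5: C, bond orders sum to 3 (valence 4) → 1 H
  atom 6: C, bond orders sum to 3 (valence 4) → 1 H
  atom 7: O, bond orders sum to 2 (valence 2) → 0 H
  atom 8: C, bond orders sum to 3 (valence 4) → 1 H
  atom 9: C, bond orders sum to 2 (valence 4) → 2 H
  atom 10: C, bond orders sum to 1 (valence 4) → 3 H
  atom 11: C, bond orders sum to 3 (valence 4) → 1 H
  atom 12: Cl (halogen, monovalent) → 0 H
  atom 13: C, bond orders sum to 3 (valence 4) → 1 H
  atom 14: O, bond orders sum to 2 (valence 2) → 0 H
  atom 15: C, bond orders sum to 1 (valence 4) → 3 H
Totals → C:12, H:21, Cl:1, O:2.
In Hill order: C12H21ClO2.

C12H21ClO2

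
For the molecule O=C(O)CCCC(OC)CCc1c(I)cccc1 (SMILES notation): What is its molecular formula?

C14H19IO3

Walk through each heavy atom and fill implicit hydrogens from standard valence (C 4, N 3, O 2, S 2, halogen 1); for lowercase aromatic atoms, an aromatic c carries 1 H when it has two neighbours and 0 H with three, and aromatic n carries 0 H:
  atom 1: O, bond orders sum to 2 (valence 2) → 0 H
  atom 2: C, bond orders sum to 4 (valence 4) → 0 H
  atom 3: O, bond orders sum to 1 (valence 2) → 1 H
  atom 4: C, bond orders sum to 2 (valence 4) → 2 H
  atom 5: C, bond orders sum to 2 (valence 4) → 2 H
  atom 6: C, bond orders sum to 2 (valence 4) → 2 H
  atom 7: C, bond orders sum to 3 (valence 4) → 1 H
  atom 8: O, bond orders sum to 2 (valence 2) → 0 H
  atom 9: C, bond orders sum to 1 (valence 4) → 3 H
  atom 10: C, bond orders sum to 2 (valence 4) → 2 H
  atom 11: C, bond orders sum to 2 (valence 4) → 2 H
  atom 12: aromatic c, 3 neighbours → 0 H
  atom 13: aromatic c, 3 neighbours → 0 H
  atom 14: I (halogen, monovalent) → 0 H
  atom 15: aromatic c, 2 neighbours → 1 H
  atom 16: aromatic c, 2 neighbours → 1 H
  atom 17: aromatic c, 2 neighbours → 1 H
  atom 18: aromatic c, 2 neighbours → 1 H
Totals → C:14, H:19, I:1, O:3.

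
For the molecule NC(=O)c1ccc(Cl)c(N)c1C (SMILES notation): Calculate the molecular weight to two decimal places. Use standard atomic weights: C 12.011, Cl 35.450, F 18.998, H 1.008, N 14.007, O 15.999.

184.62 g/mol

First, the molecular formula is C8H9ClN2O (counting implicit H from valence).
  C: 8 × 12.011 = 96.088
  Cl: 1 × 35.450 = 35.450
  H: 9 × 1.008 = 9.072
  N: 2 × 14.007 = 28.014
  O: 1 × 15.999 = 15.999
Sum: 8×12.011 + 1×35.450 + 9×1.008 + 2×14.007 + 1×15.999 = 184.623 → 184.62 g/mol.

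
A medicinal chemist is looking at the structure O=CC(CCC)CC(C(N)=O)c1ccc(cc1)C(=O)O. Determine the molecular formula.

C15H19NO4

Walk through each heavy atom and fill implicit hydrogens from standard valence (C 4, N 3, O 2, S 2, halogen 1); for lowercase aromatic atoms, an aromatic c carries 1 H when it has two neighbours and 0 H with three, and aromatic n carries 0 H:
  atom 1: O, bond orders sum to 2 (valence 2) → 0 H
  atom 2: C, bond orders sum to 3 (valence 4) → 1 H
  atom 3: C, bond orders sum to 3 (valence 4) → 1 H
  atom 4: C, bond orders sum to 2 (valence 4) → 2 H
  atom 5: C, bond orders sum to 2 (valence 4) → 2 H
  atom 6: C, bond orders sum to 1 (valence 4) → 3 H
  atom 7: C, bond orders sum to 2 (valence 4) → 2 H
  atom 8: C, bond orders sum to 3 (valence 4) → 1 H
  atom 9: C, bond orders sum to 4 (valence 4) → 0 H
  atom 10: N, bond orders sum to 1 (valence 3) → 2 H
  atom 11: O, bond orders sum to 2 (valence 2) → 0 H
  atom 12: aromatic c, 3 neighbours → 0 H
  atom 13: aromatic c, 2 neighbours → 1 H
  atom 14: aromatic c, 2 neighbours → 1 H
  atom 15: aromatic c, 3 neighbours → 0 H
  atom 16: aromatic c, 2 neighbours → 1 H
  atom 17: aromatic c, 2 neighbours → 1 H
  atom 18: C, bond orders sum to 4 (valence 4) → 0 H
  atom 19: O, bond orders sum to 2 (valence 2) → 0 H
  atom 20: O, bond orders sum to 1 (valence 2) → 1 H
Totals → C:15, H:19, N:1, O:4.
In Hill order: C15H19NO4.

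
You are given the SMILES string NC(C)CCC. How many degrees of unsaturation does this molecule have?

0

Molecular formula: C5H13N.
DoU = (2C + 2 + N − H − X) / 2, where X is the halogen count and O/S are ignored.
    = (2·5 + 2 + 1 − 13 − 0) / 2 = 0 / 2 = 0.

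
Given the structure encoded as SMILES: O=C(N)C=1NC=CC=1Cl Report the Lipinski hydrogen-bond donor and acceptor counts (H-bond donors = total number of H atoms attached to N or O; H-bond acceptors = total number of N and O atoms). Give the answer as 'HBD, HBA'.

Donors: find every N or O and count the H atoms it carries.
  atom 1 (O): bond orders sum to 2 → 0 H
  atom 3 (N): bond orders sum to 1 → 2 H
  atom 5 (N): bond orders sum to 2 → 1 H
Lipinski HBD = 3.
Acceptors: N atoms = 2, O atoms = 1 → HBA = 3.

3, 3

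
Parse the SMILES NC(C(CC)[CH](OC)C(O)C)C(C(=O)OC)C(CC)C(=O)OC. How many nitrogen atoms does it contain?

Scan the SMILES for N atoms (remember two-letter symbols like Cl and Br are single atoms).
Nitrogen count: 1.

1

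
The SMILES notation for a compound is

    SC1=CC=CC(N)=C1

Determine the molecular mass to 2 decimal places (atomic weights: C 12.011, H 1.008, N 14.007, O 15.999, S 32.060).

First, the molecular formula is C6H7NS (counting implicit H from valence).
  C: 6 × 12.011 = 72.066
  H: 7 × 1.008 = 7.056
  N: 1 × 14.007 = 14.007
  S: 1 × 32.060 = 32.060
Sum: 6×12.011 + 7×1.008 + 1×14.007 + 1×32.060 = 125.189 → 125.19 g/mol.

125.19 g/mol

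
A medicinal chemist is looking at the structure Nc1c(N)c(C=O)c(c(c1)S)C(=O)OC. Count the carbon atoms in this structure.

9

Count every carbon token in the SMILES (each C, including those in ring-closure positions and inside branches).
Carbon count: 9.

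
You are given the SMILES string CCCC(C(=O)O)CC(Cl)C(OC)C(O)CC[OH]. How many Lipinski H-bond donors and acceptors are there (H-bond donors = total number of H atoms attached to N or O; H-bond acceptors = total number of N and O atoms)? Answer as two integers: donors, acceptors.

Donors: find every N or O and count the H atoms it carries.
  atom 6 (O): bond orders sum to 2 → 0 H
  atom 7 (O): bond orders sum to 1 → 1 H
  atom 12 (O): bond orders sum to 2 → 0 H
  atom 15 (O): bond orders sum to 1 → 1 H
  atom 18 (O): bond orders sum to 1 → 1 H
Lipinski HBD = 3.
Acceptors: N atoms = 0, O atoms = 5 → HBA = 5.

3, 5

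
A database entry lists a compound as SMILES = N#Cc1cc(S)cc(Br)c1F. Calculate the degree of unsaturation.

Molecular formula: C7H3BrFNS.
DoU = (2C + 2 + N − H − X) / 2, where X is the halogen count and O/S are ignored.
    = (2·7 + 2 + 1 − 3 − 2) / 2 = 12 / 2 = 6.

6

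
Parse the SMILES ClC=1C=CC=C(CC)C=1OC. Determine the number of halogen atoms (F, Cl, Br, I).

Halogen atoms appear at heavy-atom position 1 (1×Cl).
Other groups present: 1 ether.
Halogen count: 1.

1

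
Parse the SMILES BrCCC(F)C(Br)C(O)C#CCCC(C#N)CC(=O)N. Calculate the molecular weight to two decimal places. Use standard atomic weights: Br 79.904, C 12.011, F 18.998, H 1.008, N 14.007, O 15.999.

412.10 g/mol

First, the molecular formula is C13H17Br2FN2O2 (counting implicit H from valence).
  Br: 2 × 79.904 = 159.808
  C: 13 × 12.011 = 156.143
  F: 1 × 18.998 = 18.998
  H: 17 × 1.008 = 17.136
  N: 2 × 14.007 = 28.014
  O: 2 × 15.999 = 31.998
Sum: 2×79.904 + 13×12.011 + 1×18.998 + 17×1.008 + 2×14.007 + 2×15.999 = 412.097 → 412.10 g/mol.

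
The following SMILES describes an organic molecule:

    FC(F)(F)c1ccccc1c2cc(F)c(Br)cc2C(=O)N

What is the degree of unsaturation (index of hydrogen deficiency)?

Molecular formula: C14H8BrF4NO.
DoU = (2C + 2 + N − H − X) / 2, where X is the halogen count and O/S are ignored.
    = (2·14 + 2 + 1 − 8 − 5) / 2 = 18 / 2 = 9.

9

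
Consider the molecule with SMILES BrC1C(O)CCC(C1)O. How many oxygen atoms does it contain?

2

Scan the SMILES for O atoms (remember two-letter symbols like Cl and Br are single atoms).
Oxygen count: 2.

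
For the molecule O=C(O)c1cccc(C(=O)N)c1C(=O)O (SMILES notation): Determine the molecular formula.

C9H7NO5

Walk through each heavy atom and fill implicit hydrogens from standard valence (C 4, N 3, O 2, S 2, halogen 1); for lowercase aromatic atoms, an aromatic c carries 1 H when it has two neighbours and 0 H with three, and aromatic n carries 0 H:
  atom 1: O, bond orders sum to 2 (valence 2) → 0 H
  atom 2: C, bond orders sum to 4 (valence 4) → 0 H
  atom 3: O, bond orders sum to 1 (valence 2) → 1 H
  atom 4: aromatic c, 3 neighbours → 0 H
  atom 5: aromatic c, 2 neighbours → 1 H
  atom 6: aromatic c, 2 neighbours → 1 H
  atom 7: aromatic c, 2 neighbours → 1 H
  atom 8: aromatic c, 3 neighbours → 0 H
  atom 9: C, bond orders sum to 4 (valence 4) → 0 H
  atom 10: O, bond orders sum to 2 (valence 2) → 0 H
  atom 11: N, bond orders sum to 1 (valence 3) → 2 H
  atom 12: aromatic c, 3 neighbours → 0 H
  atom 13: C, bond orders sum to 4 (valence 4) → 0 H
  atom 14: O, bond orders sum to 2 (valence 2) → 0 H
  atom 15: O, bond orders sum to 1 (valence 2) → 1 H
Totals → C:9, H:7, N:1, O:5.
In Hill order: C9H7NO5.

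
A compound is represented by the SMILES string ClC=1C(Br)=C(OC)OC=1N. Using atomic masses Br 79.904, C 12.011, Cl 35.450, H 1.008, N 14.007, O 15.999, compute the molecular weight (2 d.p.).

226.45 g/mol

First, the molecular formula is C5H5BrClNO2 (counting implicit H from valence).
  Br: 1 × 79.904 = 79.904
  C: 5 × 12.011 = 60.055
  Cl: 1 × 35.450 = 35.450
  H: 5 × 1.008 = 5.040
  N: 1 × 14.007 = 14.007
  O: 2 × 15.999 = 31.998
Sum: 1×79.904 + 5×12.011 + 1×35.450 + 5×1.008 + 1×14.007 + 2×15.999 = 226.454 → 226.45 g/mol.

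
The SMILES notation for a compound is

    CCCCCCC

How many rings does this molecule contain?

In SMILES, each pair of matching ring-closure digits denotes one ring-closing bond; the number of such bonds equals the number of independent rings.
Ring-closure bonds here: 0.

0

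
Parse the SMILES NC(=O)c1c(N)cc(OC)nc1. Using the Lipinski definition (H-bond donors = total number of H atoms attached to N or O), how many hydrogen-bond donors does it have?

4

Donors: find every N or O and count the H atoms it carries.
  atom 1 (N): bond orders sum to 1 → 2 H
  atom 3 (O): bond orders sum to 2 → 0 H
  atom 6 (N): bond orders sum to 1 → 2 H
  atom 9 (O): bond orders sum to 2 → 0 H
  atom 11 (N): bond orders sum to 3 → 0 H
Lipinski HBD = 4.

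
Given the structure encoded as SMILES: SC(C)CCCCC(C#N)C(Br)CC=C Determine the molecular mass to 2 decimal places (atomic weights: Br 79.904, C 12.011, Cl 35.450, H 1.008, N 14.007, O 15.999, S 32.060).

290.26 g/mol

First, the molecular formula is C12H20BrNS (counting implicit H from valence).
  Br: 1 × 79.904 = 79.904
  C: 12 × 12.011 = 144.132
  H: 20 × 1.008 = 20.160
  N: 1 × 14.007 = 14.007
  S: 1 × 32.060 = 32.060
Sum: 1×79.904 + 12×12.011 + 20×1.008 + 1×14.007 + 1×32.060 = 290.263 → 290.26 g/mol.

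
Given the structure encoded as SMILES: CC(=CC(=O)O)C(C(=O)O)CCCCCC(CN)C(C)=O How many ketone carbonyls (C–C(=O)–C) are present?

1

The ketone motif appears at heavy-atom position 19 in the SMILES.
Other groups present: 1 alkene, 2 carboxylic acid, 1 primary amine.
Ketone count: 1.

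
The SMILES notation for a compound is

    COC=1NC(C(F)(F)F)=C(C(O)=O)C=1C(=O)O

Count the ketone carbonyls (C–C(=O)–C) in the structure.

0

Scan the SMILES for the ketone motif — none present.
Groups that are present: 2 carboxylic acid, 1 ether.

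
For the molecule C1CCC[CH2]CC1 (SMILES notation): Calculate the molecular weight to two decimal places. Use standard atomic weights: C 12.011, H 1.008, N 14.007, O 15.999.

First, the molecular formula is C7H14 (counting implicit H from valence).
  C: 7 × 12.011 = 84.077
  H: 14 × 1.008 = 14.112
Sum: 7×12.011 + 14×1.008 = 98.189 → 98.19 g/mol.

98.19 g/mol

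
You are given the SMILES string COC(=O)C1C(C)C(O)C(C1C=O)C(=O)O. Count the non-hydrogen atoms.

16

Every atom symbol written in the SMILES (organic subset) is one heavy atom; implicit H are not written.
Heavy atoms by element → C:10, O:6.
Total: 16.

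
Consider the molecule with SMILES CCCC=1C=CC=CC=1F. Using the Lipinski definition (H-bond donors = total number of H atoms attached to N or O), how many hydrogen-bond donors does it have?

0

Donors: find every N or O and count the H atoms it carries.
  (no N or O atoms present)
Lipinski HBD = 0.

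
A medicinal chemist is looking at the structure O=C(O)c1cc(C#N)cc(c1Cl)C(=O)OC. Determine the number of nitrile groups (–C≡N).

1

The nitrile motif appears at heavy-atom position 7 in the SMILES.
Other groups present: 1 carboxylic acid, 1 ester.
Nitrile count: 1.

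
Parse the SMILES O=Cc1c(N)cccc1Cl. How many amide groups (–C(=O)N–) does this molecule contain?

Scan the SMILES for the amide motif — none present.
Groups that are present: 1 aldehyde, 1 primary amine.

0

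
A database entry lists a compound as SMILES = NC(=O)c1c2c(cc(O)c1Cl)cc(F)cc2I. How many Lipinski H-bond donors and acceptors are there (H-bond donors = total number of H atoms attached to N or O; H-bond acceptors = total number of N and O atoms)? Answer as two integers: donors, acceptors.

3, 3

Donors: find every N or O and count the H atoms it carries.
  atom 1 (N): bond orders sum to 1 → 2 H
  atom 3 (O): bond orders sum to 2 → 0 H
  atom 9 (O): bond orders sum to 1 → 1 H
Lipinski HBD = 3.
Acceptors: N atoms = 1, O atoms = 2 → HBA = 3.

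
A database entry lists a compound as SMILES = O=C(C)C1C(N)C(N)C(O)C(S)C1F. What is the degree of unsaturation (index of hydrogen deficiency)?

Degree of unsaturation = (number of rings) + (number of π bonds).
Ring closures in the SMILES: 1.
π bonds: 1 double bond (each 1 DoU) → 1 DoU from unsaturation.
Total DoU = 1 + 1 = 2.

2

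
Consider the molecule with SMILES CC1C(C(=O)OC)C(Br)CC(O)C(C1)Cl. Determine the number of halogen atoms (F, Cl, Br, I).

2

Halogen atoms appear at heavy-atom positions 9, 15 (1×Br, 1×Cl).
Other groups present: 1 ester, 1 hydroxyl.
Halogen count: 2.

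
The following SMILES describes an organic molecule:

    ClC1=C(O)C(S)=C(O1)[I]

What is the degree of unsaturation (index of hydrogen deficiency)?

3

Degree of unsaturation = (number of rings) + (number of π bonds).
Ring closures in the SMILES: 1.
π bonds: 2 double bonds (each 1 DoU) → 2 DoU from unsaturation.
Total DoU = 1 + 2 = 3.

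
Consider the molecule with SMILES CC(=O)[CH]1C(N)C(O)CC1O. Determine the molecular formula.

Walk through each heavy atom and fill implicit hydrogens from standard valence (C 4, N 3, O 2, S 2, halogen 1):
  atom 1: C, bond orders sum to 1 (valence 4) → 3 H
  atom 2: C, bond orders sum to 4 (valence 4) → 0 H
  atom 3: O, bond orders sum to 2 (valence 2) → 0 H
  atom 4: C with explicit H count 1
  atom 5: C, bond orders sum to 3 (valence 4) → 1 H
  atom 6: N, bond orders sum to 1 (valence 3) → 2 H
  atom 7: C, bond orders sum to 3 (valence 4) → 1 H
  atom 8: O, bond orders sum to 1 (valence 2) → 1 H
  atom 9: C, bond orders sum to 2 (valence 4) → 2 H
  atom 10: C, bond orders sum to 3 (valence 4) → 1 H
  atom 11: O, bond orders sum to 1 (valence 2) → 1 H
Totals → C:7, H:13, N:1, O:3.
In Hill order: C7H13NO3.

C7H13NO3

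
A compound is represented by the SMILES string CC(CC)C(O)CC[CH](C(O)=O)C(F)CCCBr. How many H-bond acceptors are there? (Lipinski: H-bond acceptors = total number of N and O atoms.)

3

N atoms: 0; O atoms: 3.
Lipinski HBA = 0 + 3 = 3.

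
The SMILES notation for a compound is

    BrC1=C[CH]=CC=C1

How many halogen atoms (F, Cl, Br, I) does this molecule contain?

Halogen atoms appear at heavy-atom position 1 (1×Br).
Halogen count: 1.

1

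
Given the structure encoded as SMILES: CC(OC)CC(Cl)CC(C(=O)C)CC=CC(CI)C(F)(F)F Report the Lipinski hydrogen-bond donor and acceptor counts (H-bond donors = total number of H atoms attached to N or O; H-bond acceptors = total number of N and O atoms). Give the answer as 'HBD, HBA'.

Donors: find every N or O and count the H atoms it carries.
  atom 3 (O): bond orders sum to 2 → 0 H
  atom 11 (O): bond orders sum to 2 → 0 H
Lipinski HBD = 0.
Acceptors: N atoms = 0, O atoms = 2 → HBA = 2.

0, 2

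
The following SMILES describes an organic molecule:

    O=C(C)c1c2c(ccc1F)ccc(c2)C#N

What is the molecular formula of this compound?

C13H8FNO

Walk through each heavy atom and fill implicit hydrogens from standard valence (C 4, N 3, O 2, S 2, halogen 1); for lowercase aromatic atoms, an aromatic c carries 1 H when it has two neighbours and 0 H with three, and aromatic n carries 0 H:
  atom 1: O, bond orders sum to 2 (valence 2) → 0 H
  atom 2: C, bond orders sum to 4 (valence 4) → 0 H
  atom 3: C, bond orders sum to 1 (valence 4) → 3 H
  atom 4: aromatic c, 3 neighbours → 0 H
  atom 5: aromatic c, 3 neighbours → 0 H
  atom 6: aromatic c, 3 neighbours → 0 H
  atom 7: aromatic c, 2 neighbours → 1 H
  atom 8: aromatic c, 2 neighbours → 1 H
  atom 9: aromatic c, 3 neighbours → 0 H
  atom 10: F (halogen, monovalent) → 0 H
  atom 11: aromatic c, 2 neighbours → 1 H
  atom 12: aromatic c, 2 neighbours → 1 H
  atom 13: aromatic c, 3 neighbours → 0 H
  atom 14: aromatic c, 2 neighbours → 1 H
  atom 15: C, bond orders sum to 4 (valence 4) → 0 H
  atom 16: N, bond orders sum to 3 (valence 3) → 0 H
Totals → C:13, H:8, F:1, N:1, O:1.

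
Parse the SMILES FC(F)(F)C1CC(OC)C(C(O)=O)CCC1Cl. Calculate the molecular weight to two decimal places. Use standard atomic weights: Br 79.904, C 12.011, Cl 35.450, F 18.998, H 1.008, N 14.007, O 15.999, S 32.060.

274.66 g/mol

First, the molecular formula is C10H14ClF3O3 (counting implicit H from valence).
  C: 10 × 12.011 = 120.110
  Cl: 1 × 35.450 = 35.450
  F: 3 × 18.998 = 56.994
  H: 14 × 1.008 = 14.112
  O: 3 × 15.999 = 47.997
Sum: 10×12.011 + 1×35.450 + 3×18.998 + 14×1.008 + 3×15.999 = 274.663 → 274.66 g/mol.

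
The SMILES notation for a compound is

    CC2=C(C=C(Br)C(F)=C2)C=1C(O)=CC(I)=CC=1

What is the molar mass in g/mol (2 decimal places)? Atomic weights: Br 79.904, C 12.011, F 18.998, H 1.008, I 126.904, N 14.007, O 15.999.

407.02 g/mol

First, the molecular formula is C13H9BrFIO (counting implicit H from valence).
  Br: 1 × 79.904 = 79.904
  C: 13 × 12.011 = 156.143
  F: 1 × 18.998 = 18.998
  H: 9 × 1.008 = 9.072
  I: 1 × 126.904 = 126.904
  O: 1 × 15.999 = 15.999
Sum: 1×79.904 + 13×12.011 + 1×18.998 + 9×1.008 + 1×126.904 + 1×15.999 = 407.020 → 407.02 g/mol.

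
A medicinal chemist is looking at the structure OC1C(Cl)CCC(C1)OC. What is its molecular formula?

C7H13ClO2

Walk through each heavy atom and fill implicit hydrogens from standard valence (C 4, N 3, O 2, S 2, halogen 1):
  atom 1: O, bond orders sum to 1 (valence 2) → 1 H
  atom 2: C, bond orders sum to 3 (valence 4) → 1 H
  atom 3: C, bond orders sum to 3 (valence 4) → 1 H
  atom 4: Cl (halogen, monovalent) → 0 H
  atom 5: C, bond orders sum to 2 (valence 4) → 2 H
  atom 6: C, bond orders sum to 2 (valence 4) → 2 H
  atom 7: C, bond orders sum to 3 (valence 4) → 1 H
  atom 8: C, bond orders sum to 2 (valence 4) → 2 H
  atom 9: O, bond orders sum to 2 (valence 2) → 0 H
  atom 10: C, bond orders sum to 1 (valence 4) → 3 H
Totals → C:7, H:13, Cl:1, O:2.
In Hill order: C7H13ClO2.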